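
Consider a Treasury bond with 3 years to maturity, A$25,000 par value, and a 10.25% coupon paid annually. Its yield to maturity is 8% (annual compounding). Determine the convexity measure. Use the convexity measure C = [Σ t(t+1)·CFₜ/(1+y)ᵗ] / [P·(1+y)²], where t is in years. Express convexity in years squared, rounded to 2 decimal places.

With y = 0.08:
  t   CF        PV=CF/(1+0.08)^t    t·PV        t(t+1)·PV
  1     2,562.50     2,372.6852     2,372.6852       4,745.3704
  2     2,562.50     2,196.9307     4,393.8615      13,181.5844
  3    27,562.50    21,880.0011    65,640.0034     262,560.0137
  Σ                 26,449.6171    72,406.5501     280,486.9684
P = 26,449.6171.
Convexity = Σ t(t+1)·PV / [P·(1+y)²] = 280,486.9684 / (26,449.6171 × 1.166400) = 9.09171.

9.09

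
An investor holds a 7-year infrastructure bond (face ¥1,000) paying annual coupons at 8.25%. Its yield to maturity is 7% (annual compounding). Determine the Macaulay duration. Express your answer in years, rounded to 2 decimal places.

5.64 years

Periodic yield y = 0.07. Discount each cash flow and weight by its year:
  t   CF        PV=CF/(1+0.07)^t    t·PV
  1        82.50        77.1028        77.1028
  2        82.50        72.0587       144.1174
  3        82.50        67.3446       202.0337
  4        82.50        62.9389       251.7554
  5        82.50        58.8214       294.1068
  6        82.50        54.9732       329.8394
  7     1,082.50       674.1266     4,718.8862
  Σ                  1,067.3661     6,017.8417
Price P = Σ PV = 1,067.3661.
Macaulay duration = Σ(t·PV) / P = 6,017.8417 / 1,067.3661 = 5.63803 years.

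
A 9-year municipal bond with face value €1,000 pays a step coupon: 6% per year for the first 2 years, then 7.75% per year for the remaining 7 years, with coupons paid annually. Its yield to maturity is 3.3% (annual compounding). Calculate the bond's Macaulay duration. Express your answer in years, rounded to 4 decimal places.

Periodic yield y = 0.033. Discount each cash flow and weight by its year:
  t   CF        PV=CF/(1+0.033)^t    t·PV
  1        60.00        58.0833        58.0833
  2        60.00        56.2277       112.4555
  3        77.50        70.3074       210.9221
  4        77.50        68.0613       272.2453
  5        77.50        65.8871       329.4353
  6        77.50        63.7822       382.6934
  7        77.50        61.7447       432.2127
  8        77.50        59.7722       478.1775
  9     1,077.50       804.4784     7,240.3056
  Σ                  1,308.3442     9,516.5305
Price P = Σ PV = 1,308.3442.
Macaulay duration = Σ(t·PV) / P = 9,516.5305 / 1,308.3442 = 7.27372 years.

7.2737 years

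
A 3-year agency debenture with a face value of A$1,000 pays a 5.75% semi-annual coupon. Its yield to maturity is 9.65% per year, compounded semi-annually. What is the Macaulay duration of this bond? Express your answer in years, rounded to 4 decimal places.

2.7851 years

Periodic yield y = 0.04825. Discount each cash flow and weight by its period:
  t   CF        PV=CF/(1+0.04825)^t    t·PV
  1        28.75        27.4267        27.4267
  2        28.75        26.1642        52.3285
  3        28.75        24.9599        74.8798
  4        28.75        23.8110        95.2442
  5        28.75        22.7150       113.5752
  6     1,028.75       775.3908     4,652.3446
  Σ                    900.4677     5,015.7988
Price P = Σ PV = 900.4677.
Macaulay duration = Σ(t·PV) / P = 5,015.7988 / 900.4677 = 5.57022 half-year periods.
In years: 5.57022 / 2 = 2.78511 years.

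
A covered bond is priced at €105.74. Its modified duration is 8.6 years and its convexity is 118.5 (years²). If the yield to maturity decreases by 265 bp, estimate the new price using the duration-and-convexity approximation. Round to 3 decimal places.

€134.238

Duration effect: -D_mod·Δy = -8.6 × (-0.0265) = +0.227900
Convexity effect: ½·C·(Δy)² = 0.5 × 118.5 × (-0.0265)² = +0.0416083125
ΔP/P ≈ +0.227900 + 0.0416083125 = +0.2695083125
New price ≈ 105.74 × (1 + 0.2695083125) = 134.23780896375.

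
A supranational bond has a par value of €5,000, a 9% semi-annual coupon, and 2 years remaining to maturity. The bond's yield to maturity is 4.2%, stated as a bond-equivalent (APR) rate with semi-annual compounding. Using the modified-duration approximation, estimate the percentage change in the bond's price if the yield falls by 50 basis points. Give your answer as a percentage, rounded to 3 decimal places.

+0.921%

Periodic yield y = 0.021. Modified duration first:
  t   CF        PV=CF/(1+0.021)^t    t·PV
  1       225.00       220.3722       220.3722
  2       225.00       215.8396       431.6791
  3       225.00       211.4002       634.2005
  4     5,225.00     4,808.2089    19,232.8355
  Σ                  5,455.8208    20,519.0873
P = 5,455.8208; D_Mac = 3.76095 half-year periods = 1.88048 yrs; D_mod = 1.88048/(1+0.021) = 1.84180 yrs.
ΔP/P ≈ -D_mod · Δy = -1.84180 × (-0.005) = +0.009209 = +0.9209%.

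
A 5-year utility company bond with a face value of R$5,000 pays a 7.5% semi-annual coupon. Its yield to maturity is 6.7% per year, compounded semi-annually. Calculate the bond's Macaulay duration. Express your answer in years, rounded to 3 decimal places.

Periodic yield y = 0.0335. Discount each cash flow and weight by its period:
  t   CF        PV=CF/(1+0.0335)^t    t·PV
  1       187.50       181.4224       181.4224
  2       187.50       175.5417       351.0834
  3       187.50       169.8517       509.5550
  4       187.50       164.3461       657.3843
  5       187.50       159.0189       795.0947
  6       187.50       153.8645       923.1869
  7       187.50       148.8771     1,042.1397
  8       187.50       144.0514     1,152.4110
  9       187.50       139.3821     1,254.4387
  10    5,187.50     3,731.2410    37,312.4099
  Σ                  5,167.5968    44,179.1261
Price P = Σ PV = 5,167.5968.
Macaulay duration = Σ(t·PV) / P = 44,179.1261 / 5,167.5968 = 8.54926 half-year periods.
In years: 8.54926 / 2 = 4.27463 years.

4.275 years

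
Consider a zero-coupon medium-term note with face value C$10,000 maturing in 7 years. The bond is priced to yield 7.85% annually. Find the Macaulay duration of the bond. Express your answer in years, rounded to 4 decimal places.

7.0000 years

A zero-coupon bond has a single cash flow at maturity, so its Macaulay duration equals its maturity: 7 years.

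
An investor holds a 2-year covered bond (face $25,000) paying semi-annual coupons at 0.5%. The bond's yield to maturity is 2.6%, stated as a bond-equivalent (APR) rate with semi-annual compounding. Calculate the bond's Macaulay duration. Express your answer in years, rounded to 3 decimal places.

Periodic yield y = 0.013. Discount each cash flow and weight by its period:
  t   CF        PV=CF/(1+0.013)^t    t·PV
  1        62.50        61.6979        61.6979
  2        62.50        60.9061       121.8123
  3        62.50        60.1245       180.3736
  4    25,062.50    23,800.5289    95,202.1157
  Σ                 23,983.2575    95,565.9995
Price P = Σ PV = 23,983.2575.
Macaulay duration = Σ(t·PV) / P = 95,565.9995 / 23,983.2575 = 3.98470 half-year periods.
In years: 3.98470 / 2 = 1.99235 years.

1.992 years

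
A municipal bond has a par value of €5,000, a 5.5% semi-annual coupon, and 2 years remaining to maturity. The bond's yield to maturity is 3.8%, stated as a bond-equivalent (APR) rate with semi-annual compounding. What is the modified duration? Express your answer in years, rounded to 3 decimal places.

1.887 years

Periodic yield y = 0.019. First find Macaulay duration:
  t   CF        PV=CF/(1+0.019)^t    t·PV
  1       137.50       134.9362       134.9362
  2       137.50       132.4202       264.8405
  3       137.50       129.9512       389.8535
  4     5,137.50     4,764.9144    19,059.6574
  Σ                  5,162.2219    19,849.2875
P = 5,162.2219; Macaulay duration = 19,849.2875 / 5,162.2219 = 3.84511 half-year periods = 1.92255 years.
Modified duration = D_Mac / (1 + y) = 1.92255 / 1.019 = 1.88671 years.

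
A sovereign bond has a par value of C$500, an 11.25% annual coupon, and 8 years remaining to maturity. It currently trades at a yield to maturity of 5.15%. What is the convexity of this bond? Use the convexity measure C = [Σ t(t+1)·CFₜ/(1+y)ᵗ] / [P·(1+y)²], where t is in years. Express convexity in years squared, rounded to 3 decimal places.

44.173

With y = 0.0515:
  t   CF        PV=CF/(1+0.0515)^t    t·PV        t(t+1)·PV
  1        56.25        53.4950        53.4950         106.9900
  2        56.25        50.8749       101.7499         305.2497
  3        56.25        48.3832       145.1496         580.5985
  4        56.25        46.0135       184.0541         920.2703
  5        56.25        43.7599       218.7994       1,312.7965
  6        56.25        41.6166       249.6998       1,747.8983
  7        56.25        39.5783       277.0484       2,216.3871
  8       556.25       372.2167     2,977.7333      26,799.5995
  Σ                    695.9382     4,207.7294      33,989.7899
P = 695.9382.
Convexity = Σ t(t+1)·PV / [P·(1+y)²] = 33,989.7899 / (695.9382 × 1.105652) = 44.17324.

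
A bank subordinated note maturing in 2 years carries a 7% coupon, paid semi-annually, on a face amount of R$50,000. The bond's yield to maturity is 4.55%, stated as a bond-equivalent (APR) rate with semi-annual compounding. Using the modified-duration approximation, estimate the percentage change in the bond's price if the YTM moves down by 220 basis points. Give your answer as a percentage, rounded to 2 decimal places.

Periodic yield y = 0.02275. Modified duration first:
  t   CF        PV=CF/(1+0.02275)^t    t·PV
  1     1,750.00     1,711.0731     1,711.0731
  2     1,750.00     1,673.0121     3,346.0241
  3     1,750.00     1,635.7977     4,907.3930
  4    51,750.00    47,296.8700   189,187.4802
  Σ                 52,316.7529   199,151.9704
P = 52,316.7529; D_Mac = 3.80666 half-year periods = 1.90333 yrs; D_mod = 1.90333/(1+0.02275) = 1.86099 yrs.
ΔP/P ≈ -D_mod · Δy = -1.86099 × (-0.022) = +0.040942 = +4.0942%.

+4.09%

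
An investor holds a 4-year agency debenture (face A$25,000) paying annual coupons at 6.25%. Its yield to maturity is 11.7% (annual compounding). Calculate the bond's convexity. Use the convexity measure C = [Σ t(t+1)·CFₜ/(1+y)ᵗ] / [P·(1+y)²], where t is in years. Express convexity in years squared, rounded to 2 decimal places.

14.04

With y = 0.117:
  t   CF        PV=CF/(1+0.117)^t    t·PV        t(t+1)·PV
  1     1,562.50     1,398.8362     1,398.8362       2,797.6723
  2     1,562.50     1,252.3153     2,504.6306       7,513.8917
  3     1,562.50     1,121.1417     3,363.4251      13,453.7004
  4    26,562.50    17,063.0340    68,252.1358     341,260.6790
  Σ                 20,835.3271    75,519.0276     365,025.9435
P = 20,835.3271.
Convexity = Σ t(t+1)·PV / [P·(1+y)²] = 365,025.9435 / (20,835.3271 × 1.247689) = 14.04162.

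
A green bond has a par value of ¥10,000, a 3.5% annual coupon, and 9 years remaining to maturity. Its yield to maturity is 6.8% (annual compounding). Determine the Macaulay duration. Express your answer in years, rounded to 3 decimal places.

7.697 years

Periodic yield y = 0.068. Discount each cash flow and weight by its year:
  t   CF        PV=CF/(1+0.068)^t    t·PV
  1       350.00       327.7154       327.7154
  2       350.00       306.8496       613.6992
  3       350.00       287.3123       861.9370
  4       350.00       269.0190     1,076.0762
  5       350.00       251.8905     1,259.4525
  6       350.00       235.8525     1,415.1151
  7       350.00       220.8357     1,545.8499
  8       350.00       206.7750     1,654.2000
  9    10,350.00     5,725.3109    51,527.7982
  Σ                  7,831.5610    60,281.8434
Price P = Σ PV = 7,831.5610.
Macaulay duration = Σ(t·PV) / P = 60,281.8434 / 7,831.5610 = 7.69730 years.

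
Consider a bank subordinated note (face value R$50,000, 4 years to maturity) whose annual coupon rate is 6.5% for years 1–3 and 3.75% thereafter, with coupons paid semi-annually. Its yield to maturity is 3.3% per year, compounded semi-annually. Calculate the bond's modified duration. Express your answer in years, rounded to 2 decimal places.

3.55 years

Periodic yield y = 0.0165. First find Macaulay duration:
  t   CF        PV=CF/(1+0.0165)^t    t·PV
  1     1,625.00     1,598.6227     1,598.6227
  2     1,625.00     1,572.6736     3,145.3472
  3     1,625.00     1,547.1457     4,641.4371
  4     1,625.00     1,522.0322     6,088.1287
  5     1,625.00     1,497.3263     7,486.6315
  6     1,625.00     1,473.0214     8,838.1286
  7       937.50       836.0256     5,852.1795
  8    50,937.50    44,686.7286   357,493.8288
  Σ                 54,733.5762   395,144.3042
P = 54,733.5762; Macaulay duration = 395,144.3042 / 54,733.5762 = 7.21941 half-year periods = 3.60971 years.
Modified duration = D_Mac / (1 + y) = 3.60971 / 1.0165 = 3.55111 years.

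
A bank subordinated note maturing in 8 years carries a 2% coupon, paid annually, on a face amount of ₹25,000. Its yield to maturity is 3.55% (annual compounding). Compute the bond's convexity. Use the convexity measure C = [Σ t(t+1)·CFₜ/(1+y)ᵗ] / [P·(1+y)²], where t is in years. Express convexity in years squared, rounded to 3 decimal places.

With y = 0.0355:
  t   CF        PV=CF/(1+0.0355)^t    t·PV        t(t+1)·PV
  1       500.00       482.8585       482.8585         965.7170
  2       500.00       466.3047       932.6094       2,797.8282
  3       500.00       450.3184     1,350.9552       5,403.8208
  4       500.00       434.8802     1,739.5206       8,697.6031
  5       500.00       419.9712     2,099.8559      12,599.1354
  6       500.00       405.5733     2,433.4400      17,034.0797
  7       500.00       391.6691     2,741.6835      21,933.4682
  8    25,500.00    19,290.3166   154,322.5325   1,388,902.7923
  Σ                 22,341.8919   166,103.4556   1,458,334.4448
P = 22,341.8919.
Convexity = Σ t(t+1)·PV / [P·(1+y)²] = 1,458,334.4448 / (22,341.8919 × 1.072260) = 60.87472.

60.875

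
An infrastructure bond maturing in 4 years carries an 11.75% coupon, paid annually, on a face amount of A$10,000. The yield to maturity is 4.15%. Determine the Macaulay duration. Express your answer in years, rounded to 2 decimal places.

3.48 years

Periodic yield y = 0.0415. Discount each cash flow and weight by its year:
  t   CF        PV=CF/(1+0.0415)^t    t·PV
  1     1,175.00     1,128.1805     1,128.1805
  2     1,175.00     1,083.2266     2,166.4532
  3     1,175.00     1,040.0640     3,120.1919
  4    11,175.00     9,497.5248    37,990.0991
  Σ                 12,748.9958    44,404.9246
Price P = Σ PV = 12,748.9958.
Macaulay duration = Σ(t·PV) / P = 44,404.9246 / 12,748.9958 = 3.48301 years.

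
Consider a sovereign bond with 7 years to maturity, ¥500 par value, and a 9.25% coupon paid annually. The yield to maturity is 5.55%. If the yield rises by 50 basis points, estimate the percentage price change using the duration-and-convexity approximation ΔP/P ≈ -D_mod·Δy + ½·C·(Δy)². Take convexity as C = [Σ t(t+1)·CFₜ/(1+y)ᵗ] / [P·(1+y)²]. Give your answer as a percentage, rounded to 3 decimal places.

-2.609%

With y = 0.0555:
  t   CF        PV=CF/(1+0.0555)^t    t·PV        t(t+1)·PV
  1        46.25        43.8181        43.8181          87.6362
  2        46.25        41.5141        83.0281         249.0844
  3        46.25        39.3312       117.9936         471.9742
  4        46.25        37.2631       149.0523         745.2617
  5        46.25        35.3037       176.5186       1,059.1118
  6        46.25        33.4474       200.6844       1,404.7906
  7       546.25       374.2689     2,619.8826      20,959.0606
  Σ                    604.9465     3,390.9777      24,976.9195
P = 604.9465; D_Mac = 5.60542 yrs; D_mod = 5.31068 yrs; C = 37.06000.
Duration effect: -5.31068 × (+0.005) = -0.026553
Convexity effect: 0.5 × 37.06000 × (0.005)² = +0.0004633
ΔP/P ≈ -0.026553 + 0.0004633 = -0.026090 = -2.6090%.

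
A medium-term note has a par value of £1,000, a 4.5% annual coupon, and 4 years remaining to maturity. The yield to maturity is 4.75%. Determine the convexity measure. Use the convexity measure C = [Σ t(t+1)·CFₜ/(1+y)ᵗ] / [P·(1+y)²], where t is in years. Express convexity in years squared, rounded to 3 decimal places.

16.700

With y = 0.0475:
  t   CF        PV=CF/(1+0.0475)^t    t·PV        t(t+1)·PV
  1        45.00        42.9594        42.9594          85.9189
  2        45.00        41.0114        82.0228         246.0683
  3        45.00        39.1517       117.4550         469.8202
  4     1,045.00       867.9609     3,471.8436      17,359.2181
  Σ                    991.0834     3,714.2809      18,161.0254
P = 991.0834.
Convexity = Σ t(t+1)·PV / [P·(1+y)²] = 18,161.0254 / (991.0834 × 1.097256) = 16.70022.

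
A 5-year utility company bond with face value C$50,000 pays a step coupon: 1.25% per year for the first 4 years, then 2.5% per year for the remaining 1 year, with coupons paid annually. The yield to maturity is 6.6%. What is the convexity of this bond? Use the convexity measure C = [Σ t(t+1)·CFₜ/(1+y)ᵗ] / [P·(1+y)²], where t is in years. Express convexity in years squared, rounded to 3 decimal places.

25.422

With y = 0.066:
  t   CF        PV=CF/(1+0.066)^t    t·PV        t(t+1)·PV
  1       625.00       586.3039       586.3039       1,172.6079
  2       625.00       550.0037     1,100.0074       3,300.0222
  3       625.00       515.9509     1,547.8528       6,191.4112
  4       625.00       484.0065     1,936.0260       9,680.1301
  5    51,250.00    37,231.2696   186,156.3481   1,116,938.0885
  Σ                 39,367.5347   191,326.5382   1,137,282.2599
P = 39,367.5347.
Convexity = Σ t(t+1)·PV / [P·(1+y)²] = 1,137,282.2599 / (39,367.5347 × 1.136356) = 25.42235.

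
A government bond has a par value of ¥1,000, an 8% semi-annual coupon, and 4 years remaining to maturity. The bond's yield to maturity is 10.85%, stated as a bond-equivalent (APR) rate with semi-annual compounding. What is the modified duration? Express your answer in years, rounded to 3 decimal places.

Periodic yield y = 0.05425. First find Macaulay duration:
  t   CF        PV=CF/(1+0.05425)^t    t·PV
  1        40.00        37.9417        37.9417
  2        40.00        35.9892        71.9785
  3        40.00        34.1373       102.4119
  4        40.00        32.3806       129.5226
  5        40.00        30.7144       153.5720
  6        40.00        29.1339       174.8033
  7        40.00        27.6347       193.4429
  8     1,040.00       681.5292     5,452.2335
  Σ                    909.4610     6,315.9063
P = 909.4610; Macaulay duration = 6,315.9063 / 909.4610 = 6.94467 half-year periods = 3.47233 years.
Modified duration = D_Mac / (1 + y) = 3.47233 / 1.05425 = 3.29365 years.

3.294 years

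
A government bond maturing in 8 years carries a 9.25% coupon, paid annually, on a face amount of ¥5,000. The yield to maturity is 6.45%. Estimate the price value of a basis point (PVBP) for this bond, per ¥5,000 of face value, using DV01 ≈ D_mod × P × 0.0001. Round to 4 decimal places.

Periodic yield y = 0.0645.
  t   CF        PV=CF/(1+0.0645)^t    t·PV
  1       462.50       434.4763       434.4763
  2       462.50       408.1506       816.3011
  3       462.50       383.4200     1,150.2599
  4       462.50       360.1879     1,440.7514
  5       462.50       338.3634     1,691.8171
  6       462.50       317.8614     1,907.1682
  7       462.50       298.6016     2,090.2109
  8     5,462.50     3,313.0358    26,504.2861
  Σ                  5,854.0968    36,035.2711
P = 5,854.0968; D_Mac = 6.15556 yrs; D_mod = 5.78259 yrs.
DV01 ≈ 5.78259 × 5,854.0968 × 0.0001 = 3.385183.

¥3.3852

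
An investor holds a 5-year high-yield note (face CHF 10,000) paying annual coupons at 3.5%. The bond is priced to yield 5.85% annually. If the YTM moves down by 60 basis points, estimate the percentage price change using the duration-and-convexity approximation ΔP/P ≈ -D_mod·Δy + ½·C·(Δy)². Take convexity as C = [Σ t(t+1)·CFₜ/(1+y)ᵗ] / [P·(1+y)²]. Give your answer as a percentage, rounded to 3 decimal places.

With y = 0.0585:
  t   CF        PV=CF/(1+0.0585)^t    t·PV        t(t+1)·PV
  1       350.00       330.6566       330.6566         661.3132
  2       350.00       312.3822       624.7645       1,874.2934
  3       350.00       295.1178       885.3535       3,541.4140
  4       350.00       278.8076     1,115.2304       5,576.1518
  5    10,350.00     7,789.0777    38,945.3887     233,672.3320
  Σ                  9,006.0420    41,901.3936     245,325.5044
P = 9,006.0420; D_Mac = 4.65259 yrs; D_mod = 4.39545 yrs; C = 24.31235.
Duration effect: -4.39545 × (-0.006) = +0.026373
Convexity effect: 0.5 × 24.31235 × (-0.006)² = +0.0004376
ΔP/P ≈ +0.026373 + 0.0004376 = +0.026810 = +2.6810%.

+2.681%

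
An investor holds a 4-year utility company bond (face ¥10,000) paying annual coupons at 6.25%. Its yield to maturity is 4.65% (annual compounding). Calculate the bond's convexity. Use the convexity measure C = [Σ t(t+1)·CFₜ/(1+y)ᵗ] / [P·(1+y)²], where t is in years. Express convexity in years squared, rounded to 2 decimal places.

16.27

With y = 0.0465:
  t   CF        PV=CF/(1+0.0465)^t    t·PV        t(t+1)·PV
  1       625.00       597.2289       597.2289       1,194.4577
  2       625.00       570.6917     1,141.3834       3,424.1502
  3       625.00       545.3337     1,636.0010       6,544.0041
  4    10,625.00     8,858.7411    35,434.9643     177,174.8214
  Σ                 10,571.9953    38,809.5776     188,337.4334
P = 10,571.9953.
Convexity = Σ t(t+1)·PV / [P·(1+y)²] = 188,337.4334 / (10,571.9953 × 1.095162) = 16.26677.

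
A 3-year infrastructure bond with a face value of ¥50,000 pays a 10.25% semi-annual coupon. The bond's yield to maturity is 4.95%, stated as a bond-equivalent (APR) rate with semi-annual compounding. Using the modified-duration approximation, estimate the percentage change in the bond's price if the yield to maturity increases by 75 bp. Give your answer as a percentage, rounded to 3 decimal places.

-1.964%

Periodic yield y = 0.02475. Modified duration first:
  t   CF        PV=CF/(1+0.02475)^t    t·PV
  1     2,562.50     2,500.6099     2,500.6099
  2     2,562.50     2,440.2146     4,880.4292
  3     2,562.50     2,381.2780     7,143.8339
  4     2,562.50     2,323.7648     9,295.0591
  5     2,562.50     2,267.6407    11,338.2034
  6    52,562.50    45,390.8642   272,345.1851
  Σ                 57,304.3721   307,503.3206
P = 57,304.3721; D_Mac = 5.36614 half-year periods = 2.68307 yrs; D_mod = 2.68307/(1+0.02475) = 2.61827 yrs.
ΔP/P ≈ -D_mod · Δy = -2.61827 × (+0.0075) = -0.019637 = -1.9637%.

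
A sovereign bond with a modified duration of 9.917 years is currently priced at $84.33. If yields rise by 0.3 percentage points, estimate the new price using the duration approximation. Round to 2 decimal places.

Duration approximation: ΔP/P ≈ -D_mod · Δy = -9.917 × (+0.003) = -0.029751.
New price ≈ 84.33 × (1 - 0.029751) = 81.82109817.

$81.82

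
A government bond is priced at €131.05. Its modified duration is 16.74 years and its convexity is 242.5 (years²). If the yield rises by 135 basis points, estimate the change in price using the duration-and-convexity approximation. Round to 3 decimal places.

Duration effect: -D_mod·Δy = -16.74 × (+0.0135) = -0.225990
Convexity effect: ½·C·(Δy)² = 0.5 × 242.5 × (0.0135)² = +0.0220978125
ΔP/P ≈ -0.225990 + 0.0220978125 = -0.2038921875
ΔP ≈ 131.05 × (-0.2038921875) = -26.720071171875.

-€26.720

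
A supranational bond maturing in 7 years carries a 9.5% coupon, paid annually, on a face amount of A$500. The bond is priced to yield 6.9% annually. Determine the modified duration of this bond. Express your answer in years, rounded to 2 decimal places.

5.17 years

Periodic yield y = 0.069. First find Macaulay duration:
  t   CF        PV=CF/(1+0.069)^t    t·PV
  1        47.50        44.4341        44.4341
  2        47.50        41.5660        83.1320
  3        47.50        38.8831       116.6492
  4        47.50        36.3733       145.4932
  5        47.50        34.0255       170.1277
  6        47.50        31.8293       190.9759
  7       547.50       343.1944     2,402.3608
  Σ                    570.3057     3,153.1729
P = 570.3057; Macaulay duration = 3,153.1729 / 570.3057 = 5.52892 years.
Modified duration = D_Mac / (1 + y) = 5.52892 / 1.069 = 5.17205 years.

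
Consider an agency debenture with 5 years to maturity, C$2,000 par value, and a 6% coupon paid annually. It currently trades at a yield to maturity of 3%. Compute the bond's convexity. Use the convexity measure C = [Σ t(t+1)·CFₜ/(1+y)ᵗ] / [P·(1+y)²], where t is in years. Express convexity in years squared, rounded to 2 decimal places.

With y = 0.03:
  t   CF        PV=CF/(1+0.03)^t    t·PV        t(t+1)·PV
  1       120.00       116.5049       116.5049         233.0097
  2       120.00       113.1115       226.2230         678.6691
  3       120.00       109.8170       329.4510       1,317.8040
  4       120.00       106.6184       426.4738       2,132.3689
  5     2,120.00     1,828.7306     9,143.6531      54,861.9187
  Σ                  2,274.7824    10,242.3058      59,223.7704
P = 2,274.7824.
Convexity = Σ t(t+1)·PV / [P·(1+y)²] = 59,223.7704 / (2,274.7824 × 1.060900) = 24.54041.

24.54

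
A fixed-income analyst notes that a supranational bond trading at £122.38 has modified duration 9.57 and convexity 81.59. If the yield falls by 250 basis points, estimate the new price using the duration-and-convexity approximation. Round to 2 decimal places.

£154.78

Duration effect: -D_mod·Δy = -9.57 × (-0.025) = +0.239250
Convexity effect: ½·C·(Δy)² = 0.5 × 81.59 × (-0.025)² = +0.025496875
ΔP/P ≈ +0.239250 + 0.025496875 = +0.264746875
New price ≈ 122.38 × (1 + 0.264746875) = 154.7797225625.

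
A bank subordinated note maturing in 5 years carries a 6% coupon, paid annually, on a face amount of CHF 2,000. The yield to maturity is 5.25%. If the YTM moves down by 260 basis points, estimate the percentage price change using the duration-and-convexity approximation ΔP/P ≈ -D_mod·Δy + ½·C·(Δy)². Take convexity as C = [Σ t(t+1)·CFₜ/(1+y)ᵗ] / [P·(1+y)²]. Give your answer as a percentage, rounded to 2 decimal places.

With y = 0.0525:
  t   CF        PV=CF/(1+0.0525)^t    t·PV        t(t+1)·PV
  1       120.00       114.0143       114.0143         228.0285
  2       120.00       108.3271       216.6542         649.9625
  3       120.00       102.9236       308.7708       1,235.0831
  4       120.00        97.7896       391.1585       1,955.7927
  5     2,120.00     1,641.4412     8,207.2062      49,243.2370
  Σ                  2,064.4958     9,237.8039      53,312.1038
P = 2,064.4958; D_Mac = 4.47461 yrs; D_mod = 4.25141 yrs; C = 23.31136.
Duration effect: -4.25141 × (-0.026) = +0.110537
Convexity effect: 0.5 × 23.31136 × (-0.026)² = +0.0078792
ΔP/P ≈ +0.110537 + 0.0078792 = +0.118416 = +11.8416%.

+11.84%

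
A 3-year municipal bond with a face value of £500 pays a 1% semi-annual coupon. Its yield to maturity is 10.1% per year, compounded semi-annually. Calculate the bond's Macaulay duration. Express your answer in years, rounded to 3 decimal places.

Periodic yield y = 0.0505. Discount each cash flow and weight by its period:
  t   CF        PV=CF/(1+0.0505)^t    t·PV
  1         2.50         2.3798         2.3798
  2         2.50         2.2654         4.5308
  3         2.50         2.1565         6.4695
  4         2.50         2.0528         8.2114
  5         2.50         1.9542         9.7708
  6       502.50       373.9037     2,243.4220
  Σ                    384.7124     2,274.7844
Price P = Σ PV = 384.7124.
Macaulay duration = Σ(t·PV) / P = 2,274.7844 / 384.7124 = 5.91295 half-year periods.
In years: 5.91295 / 2 = 2.95647 years.

2.956 years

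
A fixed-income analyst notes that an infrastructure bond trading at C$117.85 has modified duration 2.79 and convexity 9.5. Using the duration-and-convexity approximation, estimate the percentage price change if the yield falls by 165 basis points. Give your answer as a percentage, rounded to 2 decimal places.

Duration effect: -D_mod·Δy = -2.79 × (-0.0165) = +0.046035
Convexity effect: ½·C·(Δy)² = 0.5 × 9.5 × (-0.0165)² = +0.0012931875
ΔP/P ≈ +0.046035 + 0.0012931875 = +0.0473281875
= +4.73281875%.

+4.73%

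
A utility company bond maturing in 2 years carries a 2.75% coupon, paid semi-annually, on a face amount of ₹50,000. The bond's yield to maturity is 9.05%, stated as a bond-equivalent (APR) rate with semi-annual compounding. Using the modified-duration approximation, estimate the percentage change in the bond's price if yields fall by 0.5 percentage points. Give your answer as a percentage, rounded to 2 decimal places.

+0.94%

Periodic yield y = 0.04525. Modified duration first:
  t   CF        PV=CF/(1+0.04525)^t    t·PV
  1       687.50       657.7374       657.7374
  2       687.50       629.2632     1,258.5264
  3       687.50       602.0217     1,806.0652
  4    50,687.50    42,463.9282   169,855.7127
  Σ                 44,352.9505   173,578.0418
P = 44,352.9505; D_Mac = 3.91356 half-year periods = 1.95678 yrs; D_mod = 1.95678/(1+0.04525) = 1.87207 yrs.
ΔP/P ≈ -D_mod · Δy = -1.87207 × (-0.005) = +0.009360 = +0.9360%.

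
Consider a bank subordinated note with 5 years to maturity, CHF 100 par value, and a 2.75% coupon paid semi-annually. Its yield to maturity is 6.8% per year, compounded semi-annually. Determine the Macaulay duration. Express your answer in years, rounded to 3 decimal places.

4.670 years

Periodic yield y = 0.034. Discount each cash flow and weight by its period:
  t   CF        PV=CF/(1+0.034)^t    t·PV
  1        1.375         1.3298         1.3298
  2        1.375         1.2861         2.5721
  3        1.375         1.2438         3.7313
  4        1.375         1.2029         4.8115
  5        1.375         1.1633         5.8166
  6        1.375         1.1251         6.7504
  7        1.375         1.0881         7.6165
  8        1.375         1.0523         8.4184
  9        1.375         1.0177         9.1593
  10     101.375        72.5647       725.6471
  Σ                     83.0737       775.8530
Price P = Σ PV = 83.0737.
Macaulay duration = Σ(t·PV) / P = 775.8530 / 83.0737 = 9.33934 half-year periods.
In years: 9.33934 / 2 = 4.66967 years.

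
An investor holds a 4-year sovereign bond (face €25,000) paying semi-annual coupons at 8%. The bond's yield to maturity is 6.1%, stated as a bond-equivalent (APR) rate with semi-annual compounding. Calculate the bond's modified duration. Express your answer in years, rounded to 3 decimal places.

3.415 years

Periodic yield y = 0.0305. First find Macaulay duration:
  t   CF        PV=CF/(1+0.0305)^t    t·PV
  1     1,000.00       970.4027       970.4027
  2     1,000.00       941.6814     1,883.3629
  3     1,000.00       913.8102     2,741.4307
  4     1,000.00       886.7639     3,547.0557
  5     1,000.00       860.5181     4,302.5906
  6     1,000.00       835.0491     5,010.2947
  7     1,000.00       810.3339     5,672.3376
  8    26,000.00    20,445.1066   163,560.8527
  Σ                 26,663.6661   187,688.3275
P = 26,663.6661; Macaulay duration = 187,688.3275 / 26,663.6661 = 7.03910 half-year periods = 3.51955 years.
Modified duration = D_Mac / (1 + y) = 3.51955 / 1.0305 = 3.41538 years.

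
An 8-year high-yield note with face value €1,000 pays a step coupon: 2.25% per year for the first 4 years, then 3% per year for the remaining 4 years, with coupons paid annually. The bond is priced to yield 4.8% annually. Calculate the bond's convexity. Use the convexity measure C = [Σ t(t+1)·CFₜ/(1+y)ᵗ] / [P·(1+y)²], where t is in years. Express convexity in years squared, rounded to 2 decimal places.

58.09

With y = 0.048:
  t   CF        PV=CF/(1+0.048)^t    t·PV        t(t+1)·PV
  1        22.50        21.4695        21.4695          42.9389
  2        22.50        20.4861        40.9723         122.9168
  3        22.50        19.5478        58.6435         234.5740
  4        22.50        18.6525        74.6101         373.0503
  5        30.00        23.7309       118.6547         711.9280
  6        30.00        22.6440       135.8641         951.0489
  7        30.00        21.6069       151.2482       1,209.9859
  8     1,030.00       707.8593     5,662.8747      50,965.8721
  Σ                    855.9971     6,264.3370      54,612.3149
P = 855.9971.
Convexity = Σ t(t+1)·PV / [P·(1+y)²] = 54,612.3149 / (855.9971 × 1.098304) = 58.08924.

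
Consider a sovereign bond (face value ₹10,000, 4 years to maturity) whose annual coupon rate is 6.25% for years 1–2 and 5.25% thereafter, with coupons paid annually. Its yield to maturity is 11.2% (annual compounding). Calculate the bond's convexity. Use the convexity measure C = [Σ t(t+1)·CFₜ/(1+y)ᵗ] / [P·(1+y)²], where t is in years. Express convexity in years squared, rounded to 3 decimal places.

14.209

With y = 0.112:
  t   CF        PV=CF/(1+0.112)^t    t·PV        t(t+1)·PV
  1       625.00       562.0504       562.0504       1,124.1007
  2       625.00       505.4410     1,010.8819       3,032.6458
  3       525.00       381.8079     1,145.4238       4,581.6951
  4    10,525.00     6,883.3992    27,533.5967     137,667.9835
  Σ                  8,332.6984    30,251.9528     146,406.4252
P = 8,332.6984.
Convexity = Σ t(t+1)·PV / [P·(1+y)²] = 146,406.4252 / (8,332.6984 × 1.236544) = 14.20905.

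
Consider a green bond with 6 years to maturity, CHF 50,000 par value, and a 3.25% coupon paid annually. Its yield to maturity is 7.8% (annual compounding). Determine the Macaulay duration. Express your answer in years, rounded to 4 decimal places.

5.4788 years

Periodic yield y = 0.078. Discount each cash flow and weight by its year:
  t   CF        PV=CF/(1+0.078)^t    t·PV
  1     1,625.00     1,507.4212     1,507.4212
  2     1,625.00     1,398.3499     2,796.6997
  3     1,625.00     1,297.1706     3,891.5117
  4     1,625.00     1,203.3122     4,813.2488
  5     1,625.00     1,116.2451     5,581.2254
  6    51,625.00    32,896.3338   197,378.0027
  Σ                 39,418.8326   215,968.1095
Price P = Σ PV = 39,418.8326.
Macaulay duration = Σ(t·PV) / P = 215,968.1095 / 39,418.8326 = 5.47881 years.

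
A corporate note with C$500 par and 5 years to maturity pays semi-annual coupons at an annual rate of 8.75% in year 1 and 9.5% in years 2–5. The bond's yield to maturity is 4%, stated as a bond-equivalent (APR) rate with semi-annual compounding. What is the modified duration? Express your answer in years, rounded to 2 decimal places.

4.14 years

Periodic yield y = 0.02. First find Macaulay duration:
  t   CF        PV=CF/(1+0.02)^t    t·PV
  1       21.875        21.4461        21.4461
  2       21.875        21.0256        42.0511
  3       23.750        22.3802        67.1405
  4       23.750        21.9413        87.7653
  5       23.750        21.5111       107.5555
  6       23.750        21.0893       126.5359
  7       23.750        20.6758       144.7306
  8       23.750        20.2704       162.1632
  9       23.750        19.8729       178.8564
  10     523.750       429.6574     4,296.5742
  Σ                    619.8701     5,234.8189
P = 619.8701; Macaulay duration = 5,234.8189 / 619.8701 = 8.44503 half-year periods = 4.22251 years.
Modified duration = D_Mac / (1 + y) = 4.22251 / 1.02 = 4.13972 years.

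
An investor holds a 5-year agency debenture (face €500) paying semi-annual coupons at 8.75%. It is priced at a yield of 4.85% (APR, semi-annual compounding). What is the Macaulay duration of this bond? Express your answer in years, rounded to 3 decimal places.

4.229 years

Periodic yield y = 0.02425. Discount each cash flow and weight by its period:
  t   CF        PV=CF/(1+0.02425)^t    t·PV
  1       21.875        21.3571        21.3571
  2       21.875        20.8514        41.7029
  3       21.875        20.3578        61.0733
  4       21.875        19.8758        79.5031
  5       21.875        19.4052        97.0260
  6       21.875        18.9458       113.6746
  7       21.875        18.4972       129.4805
  8       21.875        18.0593       144.4742
  9       21.875        17.6317       158.6853
  10     521.875       410.6830     4,106.8304
  Σ                    585.6643     4,953.8074
Price P = Σ PV = 585.6643.
Macaulay duration = Σ(t·PV) / P = 4,953.8074 / 585.6643 = 8.45844 half-year periods.
In years: 8.45844 / 2 = 4.22922 years.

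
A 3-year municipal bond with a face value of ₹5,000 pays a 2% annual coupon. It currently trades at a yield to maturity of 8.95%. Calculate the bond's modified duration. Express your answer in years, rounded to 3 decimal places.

2.694 years

Periodic yield y = 0.0895. First find Macaulay duration:
  t   CF        PV=CF/(1+0.0895)^t    t·PV
  1       100.00        91.7852        91.7852
  2       100.00        84.2453       168.4905
  3     5,100.00     3,943.5602    11,830.6805
  Σ                  4,119.5907    12,090.9563
P = 4,119.5907; Macaulay duration = 12,090.9563 / 4,119.5907 = 2.93499 years.
Modified duration = D_Mac / (1 + y) = 2.93499 / 1.0895 = 2.69389 years.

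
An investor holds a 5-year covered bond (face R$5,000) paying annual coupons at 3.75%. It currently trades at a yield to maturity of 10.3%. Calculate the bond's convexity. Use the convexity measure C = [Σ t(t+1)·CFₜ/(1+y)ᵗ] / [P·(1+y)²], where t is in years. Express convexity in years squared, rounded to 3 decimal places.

21.989

With y = 0.103:
  t   CF        PV=CF/(1+0.103)^t    t·PV        t(t+1)·PV
  1       187.50       169.9909       169.9909         339.9819
  2       187.50       154.1169       308.2338         924.7014
  3       187.50       139.7252       419.1756       1,676.7024
  4       187.50       126.6774       506.7097       2,533.5485
  5     5,187.50     3,177.4633    15,887.3167      95,323.9000
  Σ                  3,767.9738    17,291.4267     100,798.8341
P = 3,767.9738.
Convexity = Σ t(t+1)·PV / [P·(1+y)²] = 100,798.8341 / (3,767.9738 × 1.216609) = 21.98855.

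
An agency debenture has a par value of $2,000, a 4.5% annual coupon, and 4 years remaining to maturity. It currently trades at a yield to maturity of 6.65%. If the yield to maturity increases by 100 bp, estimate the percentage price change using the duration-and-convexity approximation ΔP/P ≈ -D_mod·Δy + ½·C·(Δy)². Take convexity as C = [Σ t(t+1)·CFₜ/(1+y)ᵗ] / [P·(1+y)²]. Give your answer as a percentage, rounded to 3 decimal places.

With y = 0.0665:
  t   CF        PV=CF/(1+0.0665)^t    t·PV        t(t+1)·PV
  1        90.00        84.3882        84.3882         168.7764
  2        90.00        79.1263       158.2526         474.7577
  3        90.00        74.1925       222.5775         890.3098
  4     2,090.00     1,615.4847     6,461.9388      32,309.6938
  Σ                  1,853.1917     6,927.1570      33,843.5378
P = 1,853.1917; D_Mac = 3.73796 yrs; D_mod = 3.50489 yrs; C = 16.05586.
Duration effect: -3.50489 × (+0.01) = -0.035049
Convexity effect: 0.5 × 16.05586 × (0.01)² = +0.0008028
ΔP/P ≈ -0.035049 + 0.0008028 = -0.034246 = -3.4246%.

-3.425%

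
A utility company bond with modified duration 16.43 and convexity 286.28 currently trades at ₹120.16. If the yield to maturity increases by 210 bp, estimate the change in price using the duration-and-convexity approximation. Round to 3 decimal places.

Duration effect: -D_mod·Δy = -16.43 × (+0.021) = -0.345030
Convexity effect: ½·C·(Δy)² = 0.5 × 286.28 × (0.021)² = +0.06312474
ΔP/P ≈ -0.345030 + 0.06312474 = -0.28190526
ΔP ≈ 120.16 × (-0.28190526) = -33.8737360416.

-₹33.874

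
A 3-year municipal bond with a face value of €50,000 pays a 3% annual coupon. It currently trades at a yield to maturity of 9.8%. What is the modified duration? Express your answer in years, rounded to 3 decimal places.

Periodic yield y = 0.098. First find Macaulay duration:
  t   CF        PV=CF/(1+0.098)^t    t·PV
  1     1,500.00     1,366.1202     1,366.1202
  2     1,500.00     1,244.1896     2,488.3793
  3    51,500.00    38,904.5332   116,713.5996
  Σ                 41,514.8430   120,568.0991
P = 41,514.8430; Macaulay duration = 120,568.0991 / 41,514.8430 = 2.90422 years.
Modified duration = D_Mac / (1 + y) = 2.90422 / 1.098 = 2.64501 years.

2.645 years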